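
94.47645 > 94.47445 True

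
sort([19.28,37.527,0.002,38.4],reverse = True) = [38.4,37.527,19.28,0.002]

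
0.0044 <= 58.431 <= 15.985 False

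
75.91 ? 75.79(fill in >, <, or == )>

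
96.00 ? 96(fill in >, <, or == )==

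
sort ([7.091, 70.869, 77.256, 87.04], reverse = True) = [87.04, 77.256, 70.869, 7.091]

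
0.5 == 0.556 False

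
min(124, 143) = 124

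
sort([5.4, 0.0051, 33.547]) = [0.0051, 5.4, 33.547]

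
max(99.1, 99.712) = 99.712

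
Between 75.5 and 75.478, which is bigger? 75.5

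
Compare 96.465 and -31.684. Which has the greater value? 96.465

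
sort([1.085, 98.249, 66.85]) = [1.085, 66.85, 98.249]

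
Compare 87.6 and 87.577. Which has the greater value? 87.6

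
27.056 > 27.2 False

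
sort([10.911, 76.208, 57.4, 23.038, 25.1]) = [10.911, 23.038, 25.1, 57.4, 76.208]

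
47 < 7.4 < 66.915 False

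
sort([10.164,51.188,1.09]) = [1.09,10.164,51.188]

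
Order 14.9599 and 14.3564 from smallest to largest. 14.3564, 14.9599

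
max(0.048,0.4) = 0.4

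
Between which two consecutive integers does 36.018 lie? 36 and 37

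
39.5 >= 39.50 True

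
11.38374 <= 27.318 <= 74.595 True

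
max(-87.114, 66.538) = 66.538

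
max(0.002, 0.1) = 0.1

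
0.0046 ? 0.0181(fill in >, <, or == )<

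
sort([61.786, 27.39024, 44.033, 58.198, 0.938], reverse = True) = [61.786, 58.198, 44.033, 27.39024, 0.938]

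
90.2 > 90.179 True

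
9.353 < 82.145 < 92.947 True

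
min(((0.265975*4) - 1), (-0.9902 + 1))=0.0098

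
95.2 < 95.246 True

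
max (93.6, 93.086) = 93.6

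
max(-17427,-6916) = -6916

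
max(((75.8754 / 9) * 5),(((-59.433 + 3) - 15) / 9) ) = 42.153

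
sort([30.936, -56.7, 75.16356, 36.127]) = [-56.7, 30.936, 36.127, 75.16356]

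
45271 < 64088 True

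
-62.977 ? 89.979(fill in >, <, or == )<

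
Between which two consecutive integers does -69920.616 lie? -69921 and -69920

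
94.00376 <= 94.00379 True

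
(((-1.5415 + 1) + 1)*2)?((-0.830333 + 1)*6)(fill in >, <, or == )<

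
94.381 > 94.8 False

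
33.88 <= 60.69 True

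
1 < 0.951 False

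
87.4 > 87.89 False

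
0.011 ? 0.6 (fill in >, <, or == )<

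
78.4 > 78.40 False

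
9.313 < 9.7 True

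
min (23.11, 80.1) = 23.11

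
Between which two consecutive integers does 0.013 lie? 0 and 1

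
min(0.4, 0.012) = 0.012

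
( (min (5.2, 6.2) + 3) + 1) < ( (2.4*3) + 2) False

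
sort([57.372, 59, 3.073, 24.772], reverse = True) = [59, 57.372, 24.772, 3.073]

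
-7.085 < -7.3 False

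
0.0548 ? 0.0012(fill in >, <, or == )>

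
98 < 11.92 False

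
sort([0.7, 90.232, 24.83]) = [0.7, 24.83, 90.232]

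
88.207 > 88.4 False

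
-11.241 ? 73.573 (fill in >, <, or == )<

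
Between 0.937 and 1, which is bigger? 1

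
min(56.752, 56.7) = 56.7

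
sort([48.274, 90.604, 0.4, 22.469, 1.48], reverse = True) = [90.604, 48.274, 22.469, 1.48, 0.4]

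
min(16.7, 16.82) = 16.7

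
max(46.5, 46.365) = 46.5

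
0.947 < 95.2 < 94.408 False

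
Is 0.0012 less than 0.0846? Yes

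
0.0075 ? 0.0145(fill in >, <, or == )<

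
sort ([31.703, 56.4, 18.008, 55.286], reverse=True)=[56.4, 55.286, 31.703, 18.008]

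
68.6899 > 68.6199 True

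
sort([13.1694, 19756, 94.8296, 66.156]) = [13.1694, 66.156, 94.8296, 19756]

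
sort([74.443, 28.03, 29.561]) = [28.03, 29.561, 74.443]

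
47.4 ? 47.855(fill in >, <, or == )<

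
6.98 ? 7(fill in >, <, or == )<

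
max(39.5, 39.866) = 39.866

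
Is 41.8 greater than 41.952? No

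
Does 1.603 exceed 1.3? Yes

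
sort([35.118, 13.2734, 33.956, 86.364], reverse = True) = [86.364, 35.118, 33.956, 13.2734]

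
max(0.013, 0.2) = 0.2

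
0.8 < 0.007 False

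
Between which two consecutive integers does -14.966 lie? -15 and -14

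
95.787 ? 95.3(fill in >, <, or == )>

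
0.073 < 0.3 True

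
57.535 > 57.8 False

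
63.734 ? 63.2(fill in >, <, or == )>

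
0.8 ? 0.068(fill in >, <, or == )>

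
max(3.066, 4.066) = 4.066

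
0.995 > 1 False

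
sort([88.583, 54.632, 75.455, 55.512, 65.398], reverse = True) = [88.583, 75.455, 65.398, 55.512, 54.632]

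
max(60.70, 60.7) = 60.7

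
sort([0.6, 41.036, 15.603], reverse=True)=[41.036, 15.603, 0.6]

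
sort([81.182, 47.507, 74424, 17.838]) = [17.838, 47.507, 81.182, 74424]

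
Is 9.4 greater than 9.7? No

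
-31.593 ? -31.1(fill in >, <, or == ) <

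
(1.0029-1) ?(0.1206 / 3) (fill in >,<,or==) <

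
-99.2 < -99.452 False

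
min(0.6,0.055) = 0.055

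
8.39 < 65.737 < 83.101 True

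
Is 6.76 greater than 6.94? No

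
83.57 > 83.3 True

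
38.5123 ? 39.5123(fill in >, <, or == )<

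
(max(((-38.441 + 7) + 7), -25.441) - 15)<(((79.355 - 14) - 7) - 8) True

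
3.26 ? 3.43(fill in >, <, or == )<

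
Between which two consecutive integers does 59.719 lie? 59 and 60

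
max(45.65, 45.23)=45.65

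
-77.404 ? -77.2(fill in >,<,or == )<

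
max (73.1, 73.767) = 73.767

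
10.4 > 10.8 False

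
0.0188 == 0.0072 False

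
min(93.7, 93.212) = 93.212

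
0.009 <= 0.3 True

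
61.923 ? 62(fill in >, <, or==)<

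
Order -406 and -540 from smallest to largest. -540, -406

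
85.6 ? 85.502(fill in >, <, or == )>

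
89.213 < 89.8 True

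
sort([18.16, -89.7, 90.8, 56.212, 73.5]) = [-89.7, 18.16, 56.212, 73.5, 90.8]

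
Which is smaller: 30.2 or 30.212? 30.2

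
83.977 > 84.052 False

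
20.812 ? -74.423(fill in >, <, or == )>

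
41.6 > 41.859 False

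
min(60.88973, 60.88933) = 60.88933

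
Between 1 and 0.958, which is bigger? 1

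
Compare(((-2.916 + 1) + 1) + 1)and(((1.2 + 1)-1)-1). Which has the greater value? (((1.2 + 1)-1)-1)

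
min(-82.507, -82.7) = -82.7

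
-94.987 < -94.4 True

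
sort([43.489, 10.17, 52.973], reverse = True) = [52.973, 43.489, 10.17]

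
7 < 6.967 False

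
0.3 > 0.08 True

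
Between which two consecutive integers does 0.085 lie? 0 and 1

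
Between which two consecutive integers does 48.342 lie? 48 and 49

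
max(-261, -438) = -261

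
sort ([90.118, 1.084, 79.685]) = [1.084, 79.685, 90.118]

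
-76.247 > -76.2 False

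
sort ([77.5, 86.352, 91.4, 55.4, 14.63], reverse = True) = [91.4, 86.352, 77.5, 55.4, 14.63]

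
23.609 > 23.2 True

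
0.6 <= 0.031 False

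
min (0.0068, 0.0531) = 0.0068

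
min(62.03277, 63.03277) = 62.03277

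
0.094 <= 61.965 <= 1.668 False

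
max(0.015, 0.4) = 0.4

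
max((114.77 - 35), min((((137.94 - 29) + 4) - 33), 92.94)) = 79.94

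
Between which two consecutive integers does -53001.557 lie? -53002 and -53001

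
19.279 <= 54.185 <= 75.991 True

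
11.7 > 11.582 True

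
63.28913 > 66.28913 False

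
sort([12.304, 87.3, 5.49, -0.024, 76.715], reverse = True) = [87.3, 76.715, 12.304, 5.49, -0.024]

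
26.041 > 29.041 False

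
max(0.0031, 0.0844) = 0.0844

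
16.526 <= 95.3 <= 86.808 False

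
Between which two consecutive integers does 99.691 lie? 99 and 100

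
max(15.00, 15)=15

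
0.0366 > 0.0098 True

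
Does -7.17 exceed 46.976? No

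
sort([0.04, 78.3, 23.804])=[0.04, 23.804, 78.3]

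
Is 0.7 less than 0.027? No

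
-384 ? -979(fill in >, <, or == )>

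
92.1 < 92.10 False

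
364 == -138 False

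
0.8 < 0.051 False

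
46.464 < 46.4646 True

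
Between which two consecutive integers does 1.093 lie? 1 and 2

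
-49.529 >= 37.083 False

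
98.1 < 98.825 True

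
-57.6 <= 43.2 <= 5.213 False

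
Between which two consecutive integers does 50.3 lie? 50 and 51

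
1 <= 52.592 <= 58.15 True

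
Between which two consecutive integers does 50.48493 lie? 50 and 51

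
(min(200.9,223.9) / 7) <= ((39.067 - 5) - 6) False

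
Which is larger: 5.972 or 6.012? 6.012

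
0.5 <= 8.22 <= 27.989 True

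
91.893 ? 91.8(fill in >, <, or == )>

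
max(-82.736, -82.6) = -82.6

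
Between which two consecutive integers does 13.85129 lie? 13 and 14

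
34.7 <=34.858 True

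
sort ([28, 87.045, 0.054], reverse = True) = [87.045, 28, 0.054]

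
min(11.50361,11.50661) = 11.50361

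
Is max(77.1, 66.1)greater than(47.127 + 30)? No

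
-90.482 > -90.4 False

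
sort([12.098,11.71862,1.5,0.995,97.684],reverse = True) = [97.684,12.098,11.71862,1.5,0.995]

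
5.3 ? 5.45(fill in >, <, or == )<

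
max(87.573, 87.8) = 87.8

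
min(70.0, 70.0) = 70.0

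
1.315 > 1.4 False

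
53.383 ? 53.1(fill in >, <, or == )>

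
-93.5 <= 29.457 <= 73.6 True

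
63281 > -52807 True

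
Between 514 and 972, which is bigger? 972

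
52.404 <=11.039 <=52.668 False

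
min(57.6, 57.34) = 57.34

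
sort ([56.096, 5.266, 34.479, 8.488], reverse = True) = [56.096, 34.479, 8.488, 5.266]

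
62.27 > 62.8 False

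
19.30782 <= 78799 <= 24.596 False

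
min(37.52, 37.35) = 37.35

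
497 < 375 False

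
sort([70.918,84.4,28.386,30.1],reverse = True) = [84.4,70.918,30.1,28.386]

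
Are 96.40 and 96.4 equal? Yes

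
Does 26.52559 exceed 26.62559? No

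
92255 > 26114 True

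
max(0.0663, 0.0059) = 0.0663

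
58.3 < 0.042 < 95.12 False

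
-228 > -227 False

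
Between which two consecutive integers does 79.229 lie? 79 and 80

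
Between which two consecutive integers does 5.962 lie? 5 and 6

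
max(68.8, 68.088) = 68.8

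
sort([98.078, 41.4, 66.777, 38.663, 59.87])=[38.663, 41.4, 59.87, 66.777, 98.078]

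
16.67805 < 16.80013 True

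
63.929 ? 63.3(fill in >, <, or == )>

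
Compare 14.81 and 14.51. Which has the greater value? 14.81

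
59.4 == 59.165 False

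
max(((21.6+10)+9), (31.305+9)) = 40.6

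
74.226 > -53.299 True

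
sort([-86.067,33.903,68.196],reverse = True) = [68.196,33.903,-86.067]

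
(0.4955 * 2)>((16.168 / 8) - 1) False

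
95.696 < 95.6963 True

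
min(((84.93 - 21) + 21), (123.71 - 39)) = 84.71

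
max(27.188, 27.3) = 27.3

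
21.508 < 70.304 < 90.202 True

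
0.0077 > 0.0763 False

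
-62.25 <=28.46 True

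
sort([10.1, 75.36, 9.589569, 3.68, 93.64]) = [3.68, 9.589569, 10.1, 75.36, 93.64]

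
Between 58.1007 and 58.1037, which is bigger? 58.1037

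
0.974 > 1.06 False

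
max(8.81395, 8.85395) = 8.85395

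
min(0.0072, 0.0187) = 0.0072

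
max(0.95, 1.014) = 1.014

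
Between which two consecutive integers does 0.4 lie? 0 and 1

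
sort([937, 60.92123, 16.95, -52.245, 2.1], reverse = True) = [937, 60.92123, 16.95, 2.1, -52.245]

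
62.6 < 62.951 True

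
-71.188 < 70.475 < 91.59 True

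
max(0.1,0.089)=0.1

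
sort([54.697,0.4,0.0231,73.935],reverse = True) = [73.935,54.697,0.4,0.0231]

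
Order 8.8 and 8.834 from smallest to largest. 8.8, 8.834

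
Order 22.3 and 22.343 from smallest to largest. 22.3, 22.343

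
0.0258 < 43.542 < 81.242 True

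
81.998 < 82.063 True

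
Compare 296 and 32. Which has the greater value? 296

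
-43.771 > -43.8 True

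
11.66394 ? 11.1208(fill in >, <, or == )>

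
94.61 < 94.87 True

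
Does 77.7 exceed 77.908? No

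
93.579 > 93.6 False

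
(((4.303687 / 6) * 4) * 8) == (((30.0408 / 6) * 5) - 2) False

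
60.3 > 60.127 True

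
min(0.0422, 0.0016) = 0.0016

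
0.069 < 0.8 True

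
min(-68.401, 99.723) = -68.401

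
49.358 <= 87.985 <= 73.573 False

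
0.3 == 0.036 False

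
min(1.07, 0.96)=0.96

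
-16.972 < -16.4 True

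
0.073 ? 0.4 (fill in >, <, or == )<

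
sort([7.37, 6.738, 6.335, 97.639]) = [6.335, 6.738, 7.37, 97.639]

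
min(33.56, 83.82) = 33.56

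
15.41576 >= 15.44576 False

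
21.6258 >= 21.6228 True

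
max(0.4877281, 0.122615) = 0.4877281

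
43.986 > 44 False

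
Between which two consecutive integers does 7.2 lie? 7 and 8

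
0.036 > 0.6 False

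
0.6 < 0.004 False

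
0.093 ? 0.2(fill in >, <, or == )<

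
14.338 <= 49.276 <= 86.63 True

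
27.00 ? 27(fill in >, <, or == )==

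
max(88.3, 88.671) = 88.671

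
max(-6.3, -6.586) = -6.3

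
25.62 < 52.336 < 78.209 True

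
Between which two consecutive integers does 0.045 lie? 0 and 1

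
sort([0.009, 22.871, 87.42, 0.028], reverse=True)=[87.42, 22.871, 0.028, 0.009]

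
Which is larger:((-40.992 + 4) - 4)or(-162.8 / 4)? (-162.8 / 4)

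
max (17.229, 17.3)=17.3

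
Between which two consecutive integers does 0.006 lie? 0 and 1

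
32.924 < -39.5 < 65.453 False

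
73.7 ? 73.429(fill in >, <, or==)>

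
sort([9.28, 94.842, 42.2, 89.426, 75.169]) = [9.28, 42.2, 75.169, 89.426, 94.842]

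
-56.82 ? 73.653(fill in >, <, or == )<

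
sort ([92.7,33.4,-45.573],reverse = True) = [92.7,33.4,-45.573]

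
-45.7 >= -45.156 False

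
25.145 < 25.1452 True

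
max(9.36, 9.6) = 9.6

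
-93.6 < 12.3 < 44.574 True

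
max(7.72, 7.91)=7.91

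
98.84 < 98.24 False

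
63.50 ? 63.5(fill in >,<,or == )==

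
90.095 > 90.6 False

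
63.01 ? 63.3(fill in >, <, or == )<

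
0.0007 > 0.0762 False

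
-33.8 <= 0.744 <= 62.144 True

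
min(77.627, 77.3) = 77.3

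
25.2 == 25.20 True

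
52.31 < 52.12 False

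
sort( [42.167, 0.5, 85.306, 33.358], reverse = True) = [85.306, 42.167, 33.358, 0.5]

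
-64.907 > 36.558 False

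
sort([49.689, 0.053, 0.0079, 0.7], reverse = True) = [49.689, 0.7, 0.053, 0.0079]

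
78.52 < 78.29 False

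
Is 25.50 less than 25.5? No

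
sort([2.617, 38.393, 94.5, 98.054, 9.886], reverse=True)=[98.054, 94.5, 38.393, 9.886, 2.617]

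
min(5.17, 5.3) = 5.17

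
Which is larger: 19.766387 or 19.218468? 19.766387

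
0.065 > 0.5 False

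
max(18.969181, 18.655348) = 18.969181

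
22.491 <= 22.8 True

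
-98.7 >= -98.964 True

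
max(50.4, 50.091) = 50.4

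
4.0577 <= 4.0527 False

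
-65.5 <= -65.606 False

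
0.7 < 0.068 False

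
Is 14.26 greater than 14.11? Yes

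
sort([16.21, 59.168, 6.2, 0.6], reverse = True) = [59.168, 16.21, 6.2, 0.6]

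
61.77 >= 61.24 True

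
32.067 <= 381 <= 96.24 False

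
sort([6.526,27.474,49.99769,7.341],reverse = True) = [49.99769,27.474,7.341,6.526]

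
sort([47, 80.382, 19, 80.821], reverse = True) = [80.821, 80.382, 47, 19]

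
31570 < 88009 True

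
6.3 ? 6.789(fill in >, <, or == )<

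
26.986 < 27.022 True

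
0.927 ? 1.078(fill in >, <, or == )<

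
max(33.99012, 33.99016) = 33.99016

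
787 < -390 False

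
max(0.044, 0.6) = 0.6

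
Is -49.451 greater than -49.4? No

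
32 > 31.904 True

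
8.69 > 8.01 True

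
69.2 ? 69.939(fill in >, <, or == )<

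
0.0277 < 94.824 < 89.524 False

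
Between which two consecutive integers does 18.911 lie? 18 and 19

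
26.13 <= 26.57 True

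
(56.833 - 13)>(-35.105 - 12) True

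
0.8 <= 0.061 False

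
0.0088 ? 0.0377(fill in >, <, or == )<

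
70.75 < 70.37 False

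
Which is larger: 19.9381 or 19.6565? 19.9381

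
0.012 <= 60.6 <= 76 True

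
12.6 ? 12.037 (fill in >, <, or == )>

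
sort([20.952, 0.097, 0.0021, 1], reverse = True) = [20.952, 1, 0.097, 0.0021]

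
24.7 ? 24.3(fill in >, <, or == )>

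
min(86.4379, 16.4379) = 16.4379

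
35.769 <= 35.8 True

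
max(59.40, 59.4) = 59.4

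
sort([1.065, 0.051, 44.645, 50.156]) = [0.051, 1.065, 44.645, 50.156]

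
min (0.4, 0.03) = 0.03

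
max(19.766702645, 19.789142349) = 19.789142349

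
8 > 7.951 True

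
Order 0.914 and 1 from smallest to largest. 0.914,1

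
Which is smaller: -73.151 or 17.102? -73.151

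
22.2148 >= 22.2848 False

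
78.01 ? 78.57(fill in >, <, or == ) <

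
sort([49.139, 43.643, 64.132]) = [43.643, 49.139, 64.132]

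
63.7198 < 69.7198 True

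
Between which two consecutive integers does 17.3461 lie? 17 and 18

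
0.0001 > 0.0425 False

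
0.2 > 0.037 True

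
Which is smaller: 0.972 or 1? 0.972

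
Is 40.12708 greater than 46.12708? No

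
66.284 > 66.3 False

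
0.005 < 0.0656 True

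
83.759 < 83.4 False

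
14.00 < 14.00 False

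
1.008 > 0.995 True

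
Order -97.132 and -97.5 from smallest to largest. -97.5, -97.132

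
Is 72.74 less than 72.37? No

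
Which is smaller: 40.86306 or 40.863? 40.863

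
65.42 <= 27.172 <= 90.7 False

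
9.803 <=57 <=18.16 False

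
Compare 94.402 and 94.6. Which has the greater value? 94.6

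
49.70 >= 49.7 True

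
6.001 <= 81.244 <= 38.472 False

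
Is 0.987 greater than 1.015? No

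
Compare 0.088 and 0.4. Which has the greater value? 0.4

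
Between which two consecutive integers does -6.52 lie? -7 and -6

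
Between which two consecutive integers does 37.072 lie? 37 and 38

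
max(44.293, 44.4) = 44.4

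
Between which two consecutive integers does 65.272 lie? 65 and 66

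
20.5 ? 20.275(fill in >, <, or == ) >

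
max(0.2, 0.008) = 0.2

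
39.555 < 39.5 False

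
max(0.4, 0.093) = 0.4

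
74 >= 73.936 True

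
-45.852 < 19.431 True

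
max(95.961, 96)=96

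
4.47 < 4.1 False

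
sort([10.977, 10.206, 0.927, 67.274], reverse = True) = [67.274, 10.977, 10.206, 0.927]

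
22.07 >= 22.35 False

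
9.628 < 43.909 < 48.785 True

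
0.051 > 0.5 False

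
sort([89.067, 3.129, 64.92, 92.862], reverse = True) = [92.862, 89.067, 64.92, 3.129]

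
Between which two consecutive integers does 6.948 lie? 6 and 7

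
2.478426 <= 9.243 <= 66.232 True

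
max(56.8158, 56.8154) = 56.8158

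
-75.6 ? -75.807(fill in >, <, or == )>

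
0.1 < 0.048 False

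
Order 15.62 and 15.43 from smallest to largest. 15.43, 15.62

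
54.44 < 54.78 True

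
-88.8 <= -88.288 True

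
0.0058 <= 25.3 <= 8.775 False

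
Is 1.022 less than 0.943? No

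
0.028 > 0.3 False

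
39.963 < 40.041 True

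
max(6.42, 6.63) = 6.63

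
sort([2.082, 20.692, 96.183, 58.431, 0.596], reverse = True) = [96.183, 58.431, 20.692, 2.082, 0.596]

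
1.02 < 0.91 False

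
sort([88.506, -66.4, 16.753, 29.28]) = [-66.4, 16.753, 29.28, 88.506]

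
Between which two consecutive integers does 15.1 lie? 15 and 16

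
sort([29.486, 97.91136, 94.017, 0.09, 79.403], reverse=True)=[97.91136, 94.017, 79.403, 29.486, 0.09]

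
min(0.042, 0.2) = 0.042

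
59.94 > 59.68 True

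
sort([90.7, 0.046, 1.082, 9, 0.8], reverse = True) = [90.7, 9, 1.082, 0.8, 0.046]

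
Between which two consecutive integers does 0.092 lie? 0 and 1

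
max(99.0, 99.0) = 99.0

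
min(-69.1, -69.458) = -69.458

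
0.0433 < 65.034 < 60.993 False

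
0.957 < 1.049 True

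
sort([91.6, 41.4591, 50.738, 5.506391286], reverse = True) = [91.6, 50.738, 41.4591, 5.506391286]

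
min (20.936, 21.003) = 20.936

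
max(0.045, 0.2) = 0.2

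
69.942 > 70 False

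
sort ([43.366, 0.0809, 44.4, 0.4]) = [0.0809, 0.4, 43.366, 44.4]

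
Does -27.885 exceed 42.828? No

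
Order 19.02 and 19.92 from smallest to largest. 19.02, 19.92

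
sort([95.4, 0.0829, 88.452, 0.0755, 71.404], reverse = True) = [95.4, 88.452, 71.404, 0.0829, 0.0755]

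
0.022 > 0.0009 True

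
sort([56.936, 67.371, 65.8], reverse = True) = [67.371, 65.8, 56.936]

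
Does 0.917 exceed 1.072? No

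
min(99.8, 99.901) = 99.8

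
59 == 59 True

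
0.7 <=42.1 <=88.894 True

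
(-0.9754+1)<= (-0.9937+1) False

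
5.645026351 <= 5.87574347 True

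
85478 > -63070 True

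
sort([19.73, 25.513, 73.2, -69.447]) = [-69.447, 19.73, 25.513, 73.2]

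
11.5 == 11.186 False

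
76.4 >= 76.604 False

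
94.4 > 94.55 False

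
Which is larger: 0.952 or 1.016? 1.016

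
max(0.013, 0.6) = 0.6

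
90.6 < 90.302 False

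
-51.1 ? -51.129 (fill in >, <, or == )>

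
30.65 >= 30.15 True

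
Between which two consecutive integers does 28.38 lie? 28 and 29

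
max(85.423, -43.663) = 85.423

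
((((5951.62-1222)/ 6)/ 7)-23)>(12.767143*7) True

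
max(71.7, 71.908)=71.908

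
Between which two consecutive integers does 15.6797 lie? 15 and 16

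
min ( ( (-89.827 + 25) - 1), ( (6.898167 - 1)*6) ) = -65.827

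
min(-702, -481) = -702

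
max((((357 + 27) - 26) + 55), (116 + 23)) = 413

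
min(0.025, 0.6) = 0.025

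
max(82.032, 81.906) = 82.032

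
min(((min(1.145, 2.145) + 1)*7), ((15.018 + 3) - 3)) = 15.015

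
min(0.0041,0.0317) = 0.0041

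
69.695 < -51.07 False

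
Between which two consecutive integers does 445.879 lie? 445 and 446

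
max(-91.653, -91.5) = -91.5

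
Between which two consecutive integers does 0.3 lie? 0 and 1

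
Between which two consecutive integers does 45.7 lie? 45 and 46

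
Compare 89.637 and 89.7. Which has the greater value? 89.7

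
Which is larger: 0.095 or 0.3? 0.3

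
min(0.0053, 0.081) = 0.0053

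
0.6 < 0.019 False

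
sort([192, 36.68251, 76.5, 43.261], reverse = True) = [192, 76.5, 43.261, 36.68251]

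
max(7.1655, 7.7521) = 7.7521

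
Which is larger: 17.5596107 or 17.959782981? 17.959782981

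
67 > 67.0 False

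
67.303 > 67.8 False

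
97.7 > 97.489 True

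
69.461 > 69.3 True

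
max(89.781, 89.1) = 89.781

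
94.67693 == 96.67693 False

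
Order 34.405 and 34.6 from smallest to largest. 34.405, 34.6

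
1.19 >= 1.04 True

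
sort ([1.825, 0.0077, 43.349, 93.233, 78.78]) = [0.0077, 1.825, 43.349, 78.78, 93.233]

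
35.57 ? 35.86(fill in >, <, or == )<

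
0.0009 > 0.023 False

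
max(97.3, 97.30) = 97.30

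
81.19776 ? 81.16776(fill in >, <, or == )>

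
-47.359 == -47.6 False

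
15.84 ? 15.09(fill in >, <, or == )>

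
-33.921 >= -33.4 False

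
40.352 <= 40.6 True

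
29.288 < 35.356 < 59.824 True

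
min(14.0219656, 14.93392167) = 14.0219656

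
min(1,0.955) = 0.955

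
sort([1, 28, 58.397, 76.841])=[1, 28, 58.397, 76.841]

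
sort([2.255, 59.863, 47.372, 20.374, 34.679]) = [2.255, 20.374, 34.679, 47.372, 59.863]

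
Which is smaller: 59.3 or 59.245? 59.245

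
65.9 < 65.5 False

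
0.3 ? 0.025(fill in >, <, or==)>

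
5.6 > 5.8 False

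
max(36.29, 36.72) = 36.72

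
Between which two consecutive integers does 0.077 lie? 0 and 1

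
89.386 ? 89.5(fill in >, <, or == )<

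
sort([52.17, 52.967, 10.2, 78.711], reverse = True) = [78.711, 52.967, 52.17, 10.2]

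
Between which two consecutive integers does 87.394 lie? 87 and 88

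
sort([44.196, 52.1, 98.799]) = [44.196, 52.1, 98.799]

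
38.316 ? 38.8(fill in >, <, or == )<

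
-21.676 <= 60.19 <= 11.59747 False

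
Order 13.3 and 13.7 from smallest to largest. 13.3, 13.7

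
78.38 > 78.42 False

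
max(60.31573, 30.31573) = 60.31573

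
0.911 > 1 False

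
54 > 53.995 True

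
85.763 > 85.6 True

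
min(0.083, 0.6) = 0.083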